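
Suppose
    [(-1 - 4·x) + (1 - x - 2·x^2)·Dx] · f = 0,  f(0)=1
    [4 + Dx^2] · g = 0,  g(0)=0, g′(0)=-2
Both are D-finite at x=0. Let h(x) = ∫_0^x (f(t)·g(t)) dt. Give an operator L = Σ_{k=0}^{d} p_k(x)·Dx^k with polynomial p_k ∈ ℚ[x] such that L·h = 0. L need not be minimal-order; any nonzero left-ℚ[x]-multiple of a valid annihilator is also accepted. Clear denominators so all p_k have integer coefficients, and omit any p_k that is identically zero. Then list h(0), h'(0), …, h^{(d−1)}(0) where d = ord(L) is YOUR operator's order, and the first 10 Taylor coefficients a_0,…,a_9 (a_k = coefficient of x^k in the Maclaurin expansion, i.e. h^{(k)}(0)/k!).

f: a_k = 1, 1, 3, 5, 11, 21, 43, 85, 171, 341, …
g: a_k = 0, -2, 0, 4/3, 0, -4/15, 0, 8/315, 0, -4/2835, …
h₀=f·g: eliminate ⇒ L₀, order ≤ 1·2.
∫: right-multiply L₀ by Dx.
L = (4·x + 8·x^2)·Dx + (2 + 8·x)·Dx^2 + (-1 + x + 2·x^2)·Dx^3  (order 3).
h: a_k = 0, 0, -1, -2/3, -7/6, -26/15, -137/45, -178/35, -11357/1260, -45142/2835, …
ICs: h(0) = 0, h′(0) = 0, h′′(0) = -2.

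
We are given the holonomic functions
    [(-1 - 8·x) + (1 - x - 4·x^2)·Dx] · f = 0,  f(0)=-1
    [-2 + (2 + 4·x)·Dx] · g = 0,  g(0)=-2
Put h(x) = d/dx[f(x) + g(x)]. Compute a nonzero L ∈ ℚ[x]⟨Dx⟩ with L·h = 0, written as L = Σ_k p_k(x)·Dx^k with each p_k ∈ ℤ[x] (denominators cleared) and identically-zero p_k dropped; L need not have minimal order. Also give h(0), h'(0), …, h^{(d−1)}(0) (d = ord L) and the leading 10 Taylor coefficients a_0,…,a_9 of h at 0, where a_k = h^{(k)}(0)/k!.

f: a_k = -1, -1, -5, -9, -29, -65, -181, -441, -1165, -2929, …
g: a_k = -2, -2, 1, -1, 5/4, -7/4, 21/8, -33/8, 429/64, -715/64, …
h₀=f+g: left-lcm gives L₀, ord ≤ 2.
h₀' ⇒ L via d/dx closure of L₀.
L = (-84 - 630·x - 1632·x^2 - 2112·x^3 - 1920·x^4) + (-51 - 678·x - 2781·x^2 - 5904·x^3 - 8208·x^4 - 5760·x^5)·Dx + (11 + 62·x + 117·x^2 - 102·x^3 - 1040·x^4 - 2016·x^5 - 1280·x^6)·Dx^2  (order 2).
h: a_k = -3, -8, -30, -111, -1335/4, -4281/4, -24927/8, -74131/8, -1693539/64, -4844805/64, …
ICs: h(0) = -3, h′(0) = -8.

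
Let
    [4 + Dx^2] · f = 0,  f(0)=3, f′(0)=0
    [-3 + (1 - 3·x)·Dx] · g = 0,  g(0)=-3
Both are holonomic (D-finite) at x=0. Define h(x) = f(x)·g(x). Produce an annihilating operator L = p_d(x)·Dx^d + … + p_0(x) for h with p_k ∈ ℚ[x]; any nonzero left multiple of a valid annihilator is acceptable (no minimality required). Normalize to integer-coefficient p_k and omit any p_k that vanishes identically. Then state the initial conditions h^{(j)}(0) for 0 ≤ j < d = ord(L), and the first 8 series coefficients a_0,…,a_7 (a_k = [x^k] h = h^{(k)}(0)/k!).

L = (-4 + 12·x) + 6·Dx + (-1 + 3·x)·Dx^2  (order 2).
h: a_k = -9, -27, -63, -189, -573, -1719, -25781/5, -77343/5, …
ICs: h(0) = -9, h′(0) = -27.

f: a_k = 3, 0, -6, 0, 2, 0, -4/15, 0, …
g: a_k = -3, -9, -27, -81, -243, -729, -2187, -6561, …
f·g: L₀ = L_f ⊗_s L_g, ord ≤ 2·1.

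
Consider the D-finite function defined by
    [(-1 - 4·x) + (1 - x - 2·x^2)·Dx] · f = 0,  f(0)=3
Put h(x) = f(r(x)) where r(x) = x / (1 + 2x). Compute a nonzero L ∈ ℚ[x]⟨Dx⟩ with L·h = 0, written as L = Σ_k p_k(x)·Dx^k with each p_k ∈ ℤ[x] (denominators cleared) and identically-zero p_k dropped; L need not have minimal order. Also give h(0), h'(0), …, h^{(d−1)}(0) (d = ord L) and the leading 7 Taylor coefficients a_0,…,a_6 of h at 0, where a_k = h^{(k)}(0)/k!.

L = (-1 - 6·x) + (1 + 5·x + 6·x^2)·Dx  (order 1).
h: a_k = 3, 3, 3, -9, 27, -81, 243, …
ICs: h(0) = 3.

f: a_k = 3, 3, 9, 15, 33, 63, 129, …
h₀=f(r): pull back L_f along r ⇒ L₀.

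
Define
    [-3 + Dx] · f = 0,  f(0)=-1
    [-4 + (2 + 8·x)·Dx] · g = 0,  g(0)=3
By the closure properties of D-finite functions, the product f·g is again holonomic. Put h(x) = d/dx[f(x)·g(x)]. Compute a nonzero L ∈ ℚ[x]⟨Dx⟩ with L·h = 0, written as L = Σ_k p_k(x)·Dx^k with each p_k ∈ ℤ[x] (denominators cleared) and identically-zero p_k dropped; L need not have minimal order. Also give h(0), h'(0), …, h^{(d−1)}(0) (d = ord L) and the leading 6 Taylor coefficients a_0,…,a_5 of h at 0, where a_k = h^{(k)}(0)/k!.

L = (17 + 120·x + 144·x^2) + (-5 - 32·x - 48·x^2)·Dx  (order 1).
h: a_k = -15, -51, -207/2, -129/2, -1893/8, 4131/8, …
ICs: h(0) = -15.

f: a_k = -1, -3, -9/2, -9/2, -27/8, -81/40, …
g: a_k = 3, 6, -6, 12, -30, 84, …
Sym-product of L_f,L_g gives L₀ (≤ ord 1).
Differentiate: ansatz ord ≤ ord L₀ ⇒ L.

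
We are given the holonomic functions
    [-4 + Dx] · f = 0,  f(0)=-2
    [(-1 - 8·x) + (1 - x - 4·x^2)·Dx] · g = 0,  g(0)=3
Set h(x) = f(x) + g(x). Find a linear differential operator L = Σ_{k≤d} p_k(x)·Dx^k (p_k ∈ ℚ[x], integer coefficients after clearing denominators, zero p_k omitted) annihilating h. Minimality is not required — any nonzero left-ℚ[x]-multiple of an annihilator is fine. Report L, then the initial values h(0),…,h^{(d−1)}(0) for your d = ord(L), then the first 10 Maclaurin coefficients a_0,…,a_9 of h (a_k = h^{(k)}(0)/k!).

f: a_k = -2, -8, -16, -64/3, -64/3, -256/15, -512/45, -2048/315, -1024/315, -4096/2835, …
g: a_k = 3, 3, 15, 27, 87, 195, 543, 1323, 3495, 8787, …
h₀=f+g: left-lcm gives L₀, ord ≤ 2.
L = (24 - 16·x + 576·x^2 + 512·x^3) + (6 - 56·x - 208·x^2 + 128·x^3 + 256·x^4)·Dx + (-3 + 15·x + 16·x^2 - 64·x^3 - 64·x^4)·Dx^2  (order 2).
h: a_k = 1, -5, -1, 17/3, 197/3, 2669/15, 23923/45, 414697/315, 1099901/315, 24907049/2835, …
ICs: h(0) = 1, h′(0) = -5.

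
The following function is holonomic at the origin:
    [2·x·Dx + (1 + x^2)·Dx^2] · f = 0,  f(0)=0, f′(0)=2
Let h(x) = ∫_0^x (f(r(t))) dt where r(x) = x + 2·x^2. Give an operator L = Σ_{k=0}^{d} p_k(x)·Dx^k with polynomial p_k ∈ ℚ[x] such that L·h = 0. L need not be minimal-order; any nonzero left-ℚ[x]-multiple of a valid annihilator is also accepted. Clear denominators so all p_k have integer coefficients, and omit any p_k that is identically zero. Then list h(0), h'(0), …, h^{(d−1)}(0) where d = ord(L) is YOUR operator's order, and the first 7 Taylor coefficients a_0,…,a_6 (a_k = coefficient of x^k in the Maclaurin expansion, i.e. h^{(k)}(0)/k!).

L = (-4 + 2·x + 16·x^2 + 48·x^3 + 48·x^4)·Dx^2 + (1 + 4·x + x^2 + 8·x^3 + 20·x^4 + 16·x^5)·Dx^3  (order 3).
h: a_k = 0, 0, 1, 4/3, -1/6, -4/5, -19/15, …
ICs: h(0) = 0, h′(0) = 0, h′′(0) = 2.

f: a_k = 0, 2, 0, -2/3, 0, 2/5, 0, …
f∘r: x↦r, Dx↦Dx/r' in L_f ⇒ L₀.
Integrate: L := L₀·Dx.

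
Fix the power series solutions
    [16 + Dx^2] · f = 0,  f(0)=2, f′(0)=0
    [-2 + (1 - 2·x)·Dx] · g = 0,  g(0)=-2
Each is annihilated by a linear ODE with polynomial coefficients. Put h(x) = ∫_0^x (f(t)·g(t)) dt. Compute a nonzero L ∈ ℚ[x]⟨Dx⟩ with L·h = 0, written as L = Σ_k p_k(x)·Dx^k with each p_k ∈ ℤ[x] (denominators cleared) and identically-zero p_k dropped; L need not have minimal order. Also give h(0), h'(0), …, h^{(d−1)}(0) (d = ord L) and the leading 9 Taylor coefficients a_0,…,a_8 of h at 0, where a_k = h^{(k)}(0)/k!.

L = (-16 + 32·x)·Dx + 4·Dx^2 + (-1 + 2·x)·Dx^3  (order 3).
h: a_k = 0, -4, -4, 16/3, 8, 64/15, 64/9, 4864/315, 1216/45, …
ICs: h(0) = 0, h′(0) = -4, h′′(0) = -8.

f: a_k = 2, 0, -16, 0, 64/3, 0, -512/45, 0, 1024/315, …
g: a_k = -2, -4, -8, -16, -32, -64, -128, -256, -512, …
h₀=f·g: eliminate ⇒ L₀, order ≤ 2·1.
h=∫h₀ ⇒ L = L₀·Dx.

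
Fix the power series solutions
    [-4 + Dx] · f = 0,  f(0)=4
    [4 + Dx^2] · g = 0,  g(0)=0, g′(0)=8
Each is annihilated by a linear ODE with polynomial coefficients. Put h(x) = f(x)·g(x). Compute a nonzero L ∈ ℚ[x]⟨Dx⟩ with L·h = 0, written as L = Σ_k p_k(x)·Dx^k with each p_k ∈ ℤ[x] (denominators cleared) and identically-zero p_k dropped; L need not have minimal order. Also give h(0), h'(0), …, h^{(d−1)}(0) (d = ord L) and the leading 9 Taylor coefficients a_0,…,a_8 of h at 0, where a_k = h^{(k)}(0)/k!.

f: a_k = 4, 16, 32, 128/3, 128/3, 512/15, 1024/45, 4096/315, 2048/315, …
g: a_k = 0, 8, 0, -16/3, 0, 16/15, 0, -32/315, 0, …
Product ⇒ symmetric product L₀, ord ≤ 2.
L = 20 - 8·Dx + Dx^2  (order 2).
h: a_k = 0, 32, 128, 704/3, 256, 2624/15, 2816/45, -3712/315, -512/15, …
ICs: h(0) = 0, h′(0) = 32.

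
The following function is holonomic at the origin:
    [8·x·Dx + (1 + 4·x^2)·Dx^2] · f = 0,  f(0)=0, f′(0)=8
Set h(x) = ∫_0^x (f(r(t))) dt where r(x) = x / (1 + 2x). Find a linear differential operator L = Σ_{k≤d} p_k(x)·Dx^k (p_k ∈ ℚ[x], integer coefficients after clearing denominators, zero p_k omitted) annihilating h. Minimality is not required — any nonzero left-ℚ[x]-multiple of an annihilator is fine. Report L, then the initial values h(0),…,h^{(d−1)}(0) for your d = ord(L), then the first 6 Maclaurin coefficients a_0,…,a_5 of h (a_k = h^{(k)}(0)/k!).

f: a_k = 0, 8, 0, -32/3, 0, 128/5, …
L₀ from L_f via x↦r, Dx↦r'^{-1}Dx.
Integrate: L := L₀·Dx.
L = (4 + 16·x)·Dx^2 + (1 + 4·x + 8·x^2)·Dx^3  (order 3).
h: a_k = 0, 0, 4, -16/3, 16/3, 0, …
ICs: h(0) = 0, h′(0) = 0, h′′(0) = 8.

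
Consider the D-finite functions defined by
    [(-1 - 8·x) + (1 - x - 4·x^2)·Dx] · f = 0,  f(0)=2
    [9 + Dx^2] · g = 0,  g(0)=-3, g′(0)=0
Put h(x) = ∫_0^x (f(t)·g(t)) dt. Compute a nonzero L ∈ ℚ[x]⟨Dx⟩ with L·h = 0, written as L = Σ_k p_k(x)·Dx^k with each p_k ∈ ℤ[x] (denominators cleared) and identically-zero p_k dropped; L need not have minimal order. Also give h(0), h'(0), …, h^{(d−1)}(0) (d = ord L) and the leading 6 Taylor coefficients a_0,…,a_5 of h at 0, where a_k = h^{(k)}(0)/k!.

L = (-1 + 9·x + 36·x^2)·Dx + (2 + 16·x)·Dx^2 + (-1 + x + 4·x^2)·Dx^3  (order 3).
h: a_k = 0, -6, -3, -1, -27/4, -237/20, …
ICs: h(0) = 0, h′(0) = -6, h′′(0) = -6.

f: a_k = 2, 2, 10, 18, 58, 130, …
g: a_k = -3, 0, 27/2, 0, -81/8, 0, …
h₀=f·g: eliminate ⇒ L₀, order ≤ 1·2.
h=∫₀ˣh₀: take L = L₀·Dx.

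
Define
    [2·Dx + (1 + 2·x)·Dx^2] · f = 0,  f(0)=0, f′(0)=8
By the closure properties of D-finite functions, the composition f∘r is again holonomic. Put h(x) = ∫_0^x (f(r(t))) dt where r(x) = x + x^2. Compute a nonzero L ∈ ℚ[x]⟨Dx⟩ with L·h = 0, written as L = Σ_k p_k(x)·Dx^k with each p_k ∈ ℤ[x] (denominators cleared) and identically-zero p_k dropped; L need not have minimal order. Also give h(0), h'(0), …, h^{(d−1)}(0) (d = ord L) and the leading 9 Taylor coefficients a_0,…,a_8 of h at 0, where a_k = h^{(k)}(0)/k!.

f: a_k = 0, 8, -8, 32/3, -16, 128/5, -128/3, 512/7, -128, …
Substitute x→r, Dx→(1/r')Dx; clear ⇒ L₀.
h=∫h₀ ⇒ L = L₀·Dx.
L = (4·x + 4·x^2)·Dx^2 + (1 + 4·x + 6·x^2 + 4·x^3)·Dx^3  (order 3).
h: a_k = 0, 0, 4, 0, -4/3, 8/5, -16/15, 0, 8/7, …
ICs: h(0) = 0, h′(0) = 0, h′′(0) = 8.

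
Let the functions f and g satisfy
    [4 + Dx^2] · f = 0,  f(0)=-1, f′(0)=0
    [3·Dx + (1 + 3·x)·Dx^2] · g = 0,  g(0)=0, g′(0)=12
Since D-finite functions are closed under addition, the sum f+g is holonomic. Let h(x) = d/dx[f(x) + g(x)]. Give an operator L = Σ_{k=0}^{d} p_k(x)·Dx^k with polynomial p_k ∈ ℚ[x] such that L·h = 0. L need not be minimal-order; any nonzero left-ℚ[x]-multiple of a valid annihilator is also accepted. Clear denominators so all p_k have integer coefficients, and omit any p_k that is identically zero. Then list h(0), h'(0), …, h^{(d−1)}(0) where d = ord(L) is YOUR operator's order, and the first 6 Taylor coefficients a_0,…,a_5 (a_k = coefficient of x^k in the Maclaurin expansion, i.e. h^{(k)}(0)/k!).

f: a_k = -1, 0, 2, 0, -2/3, 0, …
g: a_k = 0, 12, -18, 36, -81, 972/5, …
Weyl lclm of L_f,L_g ⇒ L₀ (ord ≤ 4).
h=h₀': d/dx-closure on L₀ ⇒ L.
L = (348 + 144·x + 216·x^2) + (44 + 180·x + 216·x^2 + 216·x^3)·Dx + (87 + 36·x + 54·x^2)·Dx^2 + (11 + 45·x + 54·x^2 + 54·x^3)·Dx^3  (order 3).
h: a_k = 12, -32, 108, -980/3, 972, -43732/15, …
ICs: h(0) = 12, h′(0) = -32, h′′(0) = 216.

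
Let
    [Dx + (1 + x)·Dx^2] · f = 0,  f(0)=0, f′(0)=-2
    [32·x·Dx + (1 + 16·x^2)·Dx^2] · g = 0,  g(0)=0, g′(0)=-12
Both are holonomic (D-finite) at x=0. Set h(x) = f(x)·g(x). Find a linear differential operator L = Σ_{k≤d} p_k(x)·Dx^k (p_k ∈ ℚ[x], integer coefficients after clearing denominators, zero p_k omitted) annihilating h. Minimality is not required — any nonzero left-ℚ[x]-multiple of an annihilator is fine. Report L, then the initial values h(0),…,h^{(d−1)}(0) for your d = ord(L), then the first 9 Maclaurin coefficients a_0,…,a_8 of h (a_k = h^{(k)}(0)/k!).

f: a_k = 0, -2, 1, -2/3, 1/2, -2/5, 1/3, -2/7, 1/4, …
g: a_k = 0, -12, 0, 64, 0, -3072/5, 0, 49152/7, 0, …
h₀=f·g: eliminate ⇒ L₀, order ≤ 2·2.
L = (4224 + 8384·x + 204800·x^2 + 531456·x^3 + 491520·x^4 + 212992·x^5 + 262144·x^7)·Dx + (4098 + 28864·x + 258368·x^2 + 1045504·x^3 + 1798144·x^4 + 1523712·x^5 + 573440·x^6 + 786432·x^7 + 917504·x^8)·Dx^2 + (132 + 8644·x + 37632·x^2 + 196032·x^3 + 614400·x^4 + 955392·x^5 + 786432·x^6 + 540672·x^7 + 786432·x^8 + 524288·x^9)·Dx^3 + (65 + 258·x + 2497·x^2 + 8576·x^3 + 30336·x^4 + 76800·x^5 + 118272·x^6 + 98304·x^7 + 98304·x^8 + 131072·x^9 + 65536·x^10)·Dx^4  (order 4).
h: a_k = 0, 0, 24, -12, -120, 58, 17864/15, -2932/5, -13656, …
ICs: h(0) = 0, h′(0) = 0, h′′(0) = 48, h′′′(0) = -72.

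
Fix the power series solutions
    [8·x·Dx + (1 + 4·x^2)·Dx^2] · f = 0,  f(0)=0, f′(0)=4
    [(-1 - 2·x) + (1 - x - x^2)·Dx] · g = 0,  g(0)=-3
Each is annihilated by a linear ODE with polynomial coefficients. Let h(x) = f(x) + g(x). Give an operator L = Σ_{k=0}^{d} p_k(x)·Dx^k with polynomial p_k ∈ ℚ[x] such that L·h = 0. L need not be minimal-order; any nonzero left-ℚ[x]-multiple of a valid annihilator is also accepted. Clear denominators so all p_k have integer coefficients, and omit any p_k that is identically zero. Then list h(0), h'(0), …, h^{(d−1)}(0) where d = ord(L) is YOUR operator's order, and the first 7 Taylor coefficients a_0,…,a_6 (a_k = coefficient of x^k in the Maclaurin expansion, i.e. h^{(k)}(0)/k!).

L = (16 - 64·x - 400·x^2 - 576·x^3 - 696·x^4 - 96·x^6)·Dx + (-13 - 24·x - 22·x^2 - 204·x^3 - 548·x^4 - 488·x^5 - 48·x^6 - 96·x^7)·Dx^2 + (2 + 5·x + 14·x^2 - 2·x^3 + 13·x^4 - 92·x^5 - 48·x^6 - 16·x^7 - 16·x^8)·Dx^3  (order 3).
h: a_k = -3, 1, -6, -43/3, -15, -56/5, -39, …
ICs: h(0) = -3, h′(0) = 1, h′′(0) = -12.

f: a_k = 0, 4, 0, -16/3, 0, 64/5, 0, …
g: a_k = -3, -3, -6, -9, -15, -24, -39, …
L₀ := lclm(L_f,L_g); ord L₀ ≤ 2+1.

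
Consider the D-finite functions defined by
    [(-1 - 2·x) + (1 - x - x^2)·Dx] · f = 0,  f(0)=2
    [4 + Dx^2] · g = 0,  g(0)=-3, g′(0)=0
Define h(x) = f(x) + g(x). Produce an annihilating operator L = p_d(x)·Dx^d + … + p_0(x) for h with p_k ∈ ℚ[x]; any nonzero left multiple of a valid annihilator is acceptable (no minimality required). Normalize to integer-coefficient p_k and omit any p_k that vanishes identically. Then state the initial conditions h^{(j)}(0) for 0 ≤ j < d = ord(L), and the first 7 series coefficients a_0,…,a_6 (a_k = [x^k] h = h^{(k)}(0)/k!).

L = (44 + 96·x + 32·x^2 + 48·x^3 + 40·x^4 + 16·x^5) + (-16 + 20·x + 8·x^2 - 16·x^3 + 12·x^4 + 24·x^5 + 8·x^6)·Dx + (11 + 24·x + 8·x^2 + 12·x^3 + 10·x^4 + 4·x^5)·Dx^2 + (-4 + 5·x + 2·x^2 - 4·x^3 + 3·x^4 + 6·x^5 + 2·x^6)·Dx^3  (order 3).
h: a_k = -1, 2, 10, 6, 8, 16, 394/15, …
ICs: h(0) = -1, h′(0) = 2, h′′(0) = 20.

f: a_k = 2, 2, 4, 6, 10, 16, 26, …
g: a_k = -3, 0, 6, 0, -2, 0, 4/15, …
Sum ⇒ L₀ = lclm(L_f,L_g) in ℚ(x)⟨Dx⟩.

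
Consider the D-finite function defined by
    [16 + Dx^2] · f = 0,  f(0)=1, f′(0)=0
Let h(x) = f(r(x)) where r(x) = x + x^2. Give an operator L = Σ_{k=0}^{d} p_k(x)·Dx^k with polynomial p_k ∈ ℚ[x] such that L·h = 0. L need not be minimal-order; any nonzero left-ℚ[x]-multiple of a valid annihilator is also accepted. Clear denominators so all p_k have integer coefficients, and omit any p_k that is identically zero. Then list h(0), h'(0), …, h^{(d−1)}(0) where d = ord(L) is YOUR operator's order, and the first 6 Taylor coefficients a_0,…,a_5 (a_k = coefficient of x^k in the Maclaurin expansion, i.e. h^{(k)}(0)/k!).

L = (16 + 96·x + 192·x^2 + 128·x^3) - 2·Dx + (1 + 2·x)·Dx^2  (order 2).
h: a_k = 1, 0, -8, -16, 8/3, 128/3, …
ICs: h(0) = 1, h′(0) = 0.

f: a_k = 1, 0, -8, 0, 32/3, 0, …
L₀ from L_f via x↦r, Dx↦r'^{-1}Dx.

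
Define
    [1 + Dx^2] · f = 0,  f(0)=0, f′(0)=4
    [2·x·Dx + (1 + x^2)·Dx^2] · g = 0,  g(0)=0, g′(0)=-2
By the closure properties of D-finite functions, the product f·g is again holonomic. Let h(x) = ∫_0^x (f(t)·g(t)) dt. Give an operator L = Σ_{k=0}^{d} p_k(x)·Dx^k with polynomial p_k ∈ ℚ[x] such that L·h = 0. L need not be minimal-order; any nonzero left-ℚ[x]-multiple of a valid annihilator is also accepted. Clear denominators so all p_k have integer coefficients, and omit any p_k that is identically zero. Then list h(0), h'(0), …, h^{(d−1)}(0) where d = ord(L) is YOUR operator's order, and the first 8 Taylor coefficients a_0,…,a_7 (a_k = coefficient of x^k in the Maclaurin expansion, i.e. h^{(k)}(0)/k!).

L = (10 + 26·x^2 + 11·x^4 + 4·x^6 + x^8)·Dx + (12·x + 20·x^3 + 12·x^5 + 4·x^7)·Dx^2 + (12 + 32·x^2 + 18·x^4 + 8·x^6 + 2·x^8)·Dx^3 + (12·x + 20·x^3 + 12·x^5 + 4·x^7)·Dx^4 + (2 + 6·x^2 + 7·x^4 + 4·x^6 + x^8)·Dx^5  (order 5).
h: a_k = 0, 0, 0, -8/3, 0, 4/5, 0, -19/63, …
ICs: h(0) = 0, h′(0) = 0, h′′(0) = 0, h′′′(0) = -16, h′′′′(0) = 0.

f: a_k = 0, 4, 0, -2/3, 0, 1/30, 0, -1/1260, …
g: a_k = 0, -2, 0, 2/3, 0, -2/5, 0, 2/7, …
f·g: L₀ = L_f ⊗_s L_g, ord ≤ 2·2.
∫: right-multiply L₀ by Dx.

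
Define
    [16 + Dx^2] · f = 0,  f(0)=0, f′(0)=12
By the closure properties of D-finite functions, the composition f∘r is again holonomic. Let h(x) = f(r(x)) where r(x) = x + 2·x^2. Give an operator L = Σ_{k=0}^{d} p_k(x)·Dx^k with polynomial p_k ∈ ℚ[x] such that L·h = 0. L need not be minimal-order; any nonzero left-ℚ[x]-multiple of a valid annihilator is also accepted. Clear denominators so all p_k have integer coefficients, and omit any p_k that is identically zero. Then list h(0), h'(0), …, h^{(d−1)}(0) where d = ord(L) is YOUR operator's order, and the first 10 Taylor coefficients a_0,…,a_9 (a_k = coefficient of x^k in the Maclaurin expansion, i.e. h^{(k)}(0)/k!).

f: a_k = 0, 12, 0, -32, 0, 128/5, 0, -1024/105, 0, 2048/945, …
L₀ from L_f via x↦r, Dx↦r'^{-1}Dx.
L = (16 + 192·x + 768·x^2 + 1024·x^3) - 4·Dx + (1 + 4·x)·Dx^2  (order 2).
h: a_k = 0, 12, 24, -32, -192, -1792/5, 0, 106496/105, 28672/15, 1163264/945, …
ICs: h(0) = 0, h′(0) = 12.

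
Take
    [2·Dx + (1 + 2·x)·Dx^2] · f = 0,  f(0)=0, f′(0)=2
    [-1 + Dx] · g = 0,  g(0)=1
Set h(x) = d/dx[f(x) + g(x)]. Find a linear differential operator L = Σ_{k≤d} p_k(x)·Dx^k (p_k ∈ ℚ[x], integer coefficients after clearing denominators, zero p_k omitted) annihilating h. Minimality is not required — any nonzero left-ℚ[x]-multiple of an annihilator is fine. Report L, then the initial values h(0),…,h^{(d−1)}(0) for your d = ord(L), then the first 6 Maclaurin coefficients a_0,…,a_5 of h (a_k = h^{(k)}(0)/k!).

f: a_k = 0, 2, -2, 8/3, -4, 32/5, …
g: a_k = 1, 1, 1/2, 1/6, 1/24, 1/120, …
f+g: L₀ = lclm(L_f,L_g), ord ≤ 2+1.
h₀' ⇒ L via d/dx closure of L₀.
L = (-10 - 4·x) + (7 - 4·x - 4·x^2)·Dx + (3 + 8·x + 4·x^2)·Dx^2  (order 2).
h: a_k = 3, -3, 17/2, -95/6, 769/24, -7679/120, …
ICs: h(0) = 3, h′(0) = -3.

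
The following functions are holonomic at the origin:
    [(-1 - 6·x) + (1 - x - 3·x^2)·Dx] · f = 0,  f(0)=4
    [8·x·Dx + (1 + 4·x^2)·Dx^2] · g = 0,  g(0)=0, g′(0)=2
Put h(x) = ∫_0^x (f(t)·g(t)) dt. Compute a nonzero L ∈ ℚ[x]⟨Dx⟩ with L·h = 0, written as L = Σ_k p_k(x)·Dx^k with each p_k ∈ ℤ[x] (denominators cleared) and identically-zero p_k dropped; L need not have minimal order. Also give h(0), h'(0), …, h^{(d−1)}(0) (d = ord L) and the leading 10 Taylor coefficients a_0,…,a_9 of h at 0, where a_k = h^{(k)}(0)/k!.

f: a_k = 4, 4, 16, 28, 76, 160, 388, 868, 2032, 4636, …
g: a_k = 0, 2, 0, -8/3, 0, 32/5, 0, -128/7, 0, 512/9, …
f·g: L₀ = L_f ⊗_s L_g, ord ≤ 1·2.
h=∫₀ˣh₀: take L = L₀·Dx.
L = (6 + 8·x + 72·x^2)·Dx + (2 + 4·x + 16·x^2 + 72·x^3)·Dx^2 + (-1 + x - x^2 + 4·x^3 + 12·x^4)·Dx^3  (order 3).
h: a_k = 0, 0, 4, 8/3, 16/3, 136/15, 1012/45, 4064/105, 7909/105, 148616/945, …
ICs: h(0) = 0, h′(0) = 0, h′′(0) = 8.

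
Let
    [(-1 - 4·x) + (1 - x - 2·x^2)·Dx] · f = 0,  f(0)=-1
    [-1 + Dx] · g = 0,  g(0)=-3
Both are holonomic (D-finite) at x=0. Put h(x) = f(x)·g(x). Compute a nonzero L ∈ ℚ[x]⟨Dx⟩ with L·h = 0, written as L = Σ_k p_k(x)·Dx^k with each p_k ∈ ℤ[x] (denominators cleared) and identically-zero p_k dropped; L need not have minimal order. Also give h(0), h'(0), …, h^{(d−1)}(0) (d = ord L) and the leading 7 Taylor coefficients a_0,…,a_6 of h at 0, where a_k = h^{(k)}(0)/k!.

L = (2 + 3·x - 2·x^2) + (-1 + x + 2·x^2)·Dx  (order 1).
h: a_k = 3, 6, 27/2, 26, 425/8, 2103/20, 50737/240, …
ICs: h(0) = 3.

f: a_k = -1, -1, -3, -5, -11, -21, -43, …
g: a_k = -3, -3, -3/2, -1/2, -1/8, -1/40, -1/240, …
L₀ := L_f ⊗_s L_g (sym. prod.), ord ≤ 1.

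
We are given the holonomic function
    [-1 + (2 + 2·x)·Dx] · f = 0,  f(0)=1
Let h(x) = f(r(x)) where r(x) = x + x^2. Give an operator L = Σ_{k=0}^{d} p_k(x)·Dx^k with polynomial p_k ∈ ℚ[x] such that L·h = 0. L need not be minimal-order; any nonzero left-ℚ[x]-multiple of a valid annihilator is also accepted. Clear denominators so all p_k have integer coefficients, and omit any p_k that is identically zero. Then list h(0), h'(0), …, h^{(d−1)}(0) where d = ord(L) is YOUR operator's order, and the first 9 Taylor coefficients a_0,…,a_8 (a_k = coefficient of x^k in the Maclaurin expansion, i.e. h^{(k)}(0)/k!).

f: a_k = 1, 1/2, -1/8, 1/16, -5/128, 7/256, -21/1024, 33/2048, -429/32768, …
Change of var in L_f (x↦r) gives L₀.
L = (-1 - 2·x) + (2 + 2·x + 2·x^2)·Dx  (order 1).
h: a_k = 1, 1/2, 3/8, -3/16, 3/128, 15/256, -57/1024, 21/2048, 867/32768, …
ICs: h(0) = 1.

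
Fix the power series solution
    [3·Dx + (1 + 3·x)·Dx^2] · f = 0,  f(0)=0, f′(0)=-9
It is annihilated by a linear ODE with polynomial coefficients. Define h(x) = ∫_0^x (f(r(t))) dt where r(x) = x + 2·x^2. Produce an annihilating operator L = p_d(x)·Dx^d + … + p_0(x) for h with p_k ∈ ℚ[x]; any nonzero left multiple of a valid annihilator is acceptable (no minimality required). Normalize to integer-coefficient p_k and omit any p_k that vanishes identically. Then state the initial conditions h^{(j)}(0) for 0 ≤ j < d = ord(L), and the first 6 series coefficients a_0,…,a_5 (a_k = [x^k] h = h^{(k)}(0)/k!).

f: a_k = 0, -9, 27/2, -27, 243/4, -729/5, …
Substitute x→r, Dx→(1/r')Dx; clear ⇒ L₀.
h=∫h₀ ⇒ L = L₀·Dx.
L = (-1 + 12·x + 24·x^2)·Dx^2 + (1 + 7·x + 18·x^2 + 24·x^3)·Dx^3  (order 3).
h: a_k = 0, 0, -9/2, -3/2, 27/4, -189/20, …
ICs: h(0) = 0, h′(0) = 0, h′′(0) = -9.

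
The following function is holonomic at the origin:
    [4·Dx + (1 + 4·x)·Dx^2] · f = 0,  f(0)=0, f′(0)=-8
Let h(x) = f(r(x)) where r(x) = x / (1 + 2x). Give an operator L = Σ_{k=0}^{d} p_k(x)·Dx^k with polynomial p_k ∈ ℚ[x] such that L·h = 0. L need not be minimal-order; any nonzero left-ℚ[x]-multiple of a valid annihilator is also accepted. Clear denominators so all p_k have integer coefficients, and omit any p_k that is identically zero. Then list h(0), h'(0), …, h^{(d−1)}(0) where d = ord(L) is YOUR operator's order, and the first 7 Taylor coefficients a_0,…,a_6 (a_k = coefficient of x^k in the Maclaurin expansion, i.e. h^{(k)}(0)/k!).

f: a_k = 0, -8, 16, -128/3, 128, -2048/5, 4096/3, …
h₀=f(r): pull back L_f along r ⇒ L₀.
L = (8 + 24·x)·Dx + (1 + 8·x + 12·x^2)·Dx^2  (order 2).
h: a_k = 0, -8, 32, -416/3, 640, -15488/5, 46592/3, …
ICs: h(0) = 0, h′(0) = -8.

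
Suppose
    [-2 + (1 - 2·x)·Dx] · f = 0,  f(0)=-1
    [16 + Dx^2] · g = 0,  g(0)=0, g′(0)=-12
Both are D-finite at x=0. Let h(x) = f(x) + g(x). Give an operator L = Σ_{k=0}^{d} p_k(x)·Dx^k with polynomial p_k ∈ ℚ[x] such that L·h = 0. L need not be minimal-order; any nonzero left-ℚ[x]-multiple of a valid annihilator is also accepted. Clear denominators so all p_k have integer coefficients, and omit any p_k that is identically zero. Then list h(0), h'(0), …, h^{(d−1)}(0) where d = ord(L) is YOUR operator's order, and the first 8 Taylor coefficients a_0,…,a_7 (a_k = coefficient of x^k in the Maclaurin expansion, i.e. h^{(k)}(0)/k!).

L = (160 - 256·x + 256·x^2) + (-48 + 224·x - 384·x^2 + 256·x^3)·Dx + (10 - 16·x + 16·x^2)·Dx^2 + (-3 + 14·x - 24·x^2 + 16·x^3)·Dx^3  (order 3).
h: a_k = -1, -14, -4, 24, -16, -288/5, -64, -12416/105, …
ICs: h(0) = -1, h′(0) = -14, h′′(0) = -8.

f: a_k = -1, -2, -4, -8, -16, -32, -64, -128, …
g: a_k = 0, -12, 0, 32, 0, -128/5, 0, 1024/105, …
h₀=f+g: left-lcm gives L₀, ord ≤ 3.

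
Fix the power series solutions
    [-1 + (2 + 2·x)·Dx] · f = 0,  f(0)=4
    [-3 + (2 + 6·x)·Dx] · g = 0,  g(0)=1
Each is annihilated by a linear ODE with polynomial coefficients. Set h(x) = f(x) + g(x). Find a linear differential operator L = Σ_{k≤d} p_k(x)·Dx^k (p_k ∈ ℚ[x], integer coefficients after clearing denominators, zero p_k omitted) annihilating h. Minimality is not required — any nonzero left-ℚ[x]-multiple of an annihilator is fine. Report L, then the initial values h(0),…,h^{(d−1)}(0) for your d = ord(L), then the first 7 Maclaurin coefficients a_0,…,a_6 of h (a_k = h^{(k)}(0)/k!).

L = -3 + (8 + 12·x)·Dx + (4 + 16·x + 12·x^2)·Dx^2  (order 2).
h: a_k = 5, 7/2, -13/8, 31/16, -425/128, 1729/256, -15393/1024, …
ICs: h(0) = 5, h′(0) = 7/2.

f: a_k = 4, 2, -1/2, 1/4, -5/32, 7/64, -21/256, …
g: a_k = 1, 3/2, -9/8, 27/16, -405/128, 1701/256, -15309/1024, …
Sum ⇒ L₀ = lclm(L_f,L_g) in ℚ(x)⟨Dx⟩.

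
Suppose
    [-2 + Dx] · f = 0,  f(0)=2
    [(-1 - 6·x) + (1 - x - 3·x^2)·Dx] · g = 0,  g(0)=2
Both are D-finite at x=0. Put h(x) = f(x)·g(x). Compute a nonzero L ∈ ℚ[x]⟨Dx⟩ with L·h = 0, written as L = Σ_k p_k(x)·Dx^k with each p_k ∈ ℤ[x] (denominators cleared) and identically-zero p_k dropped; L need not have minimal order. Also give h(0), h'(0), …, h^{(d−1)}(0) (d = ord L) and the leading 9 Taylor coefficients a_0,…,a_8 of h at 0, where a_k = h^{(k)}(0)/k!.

L = (3 + 4·x - 6·x^2) + (-1 + x + 3·x^2)·Dx  (order 1).
h: a_k = 4, 12, 32, 220/3, 172, 5896/15, 40924/45, 219316/105, 303472/63, …
ICs: h(0) = 4.

f: a_k = 2, 4, 4, 8/3, 4/3, 8/15, 8/45, 16/315, 4/315, …
g: a_k = 2, 2, 8, 14, 38, 80, 194, 434, 1016, …
f·g: L₀ = L_f ⊗_s L_g, ord ≤ 1·1.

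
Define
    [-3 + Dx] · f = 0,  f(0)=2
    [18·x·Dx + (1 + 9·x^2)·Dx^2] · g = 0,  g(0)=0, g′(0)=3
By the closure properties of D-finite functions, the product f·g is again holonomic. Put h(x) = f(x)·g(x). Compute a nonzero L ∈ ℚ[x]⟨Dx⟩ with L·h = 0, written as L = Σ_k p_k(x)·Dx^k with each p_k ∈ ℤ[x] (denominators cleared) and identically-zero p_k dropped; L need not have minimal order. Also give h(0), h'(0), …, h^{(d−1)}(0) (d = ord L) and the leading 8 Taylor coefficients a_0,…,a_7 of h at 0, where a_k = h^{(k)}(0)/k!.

L = (9 - 54·x + 81·x^2) + (-6 + 18·x - 54·x^2)·Dx + (1 + 9·x^2)·Dx^2  (order 2).
h: a_k = 0, 6, 18, 9, -27, 729/20, 891/4, -67797/280, …
ICs: h(0) = 0, h′(0) = 6.

f: a_k = 2, 6, 9, 9, 27/4, 81/20, 81/40, 243/280, …
g: a_k = 0, 3, 0, -9, 0, 243/5, 0, -2187/7, …
h₀=f·g: eliminate ⇒ L₀, order ≤ 1·2.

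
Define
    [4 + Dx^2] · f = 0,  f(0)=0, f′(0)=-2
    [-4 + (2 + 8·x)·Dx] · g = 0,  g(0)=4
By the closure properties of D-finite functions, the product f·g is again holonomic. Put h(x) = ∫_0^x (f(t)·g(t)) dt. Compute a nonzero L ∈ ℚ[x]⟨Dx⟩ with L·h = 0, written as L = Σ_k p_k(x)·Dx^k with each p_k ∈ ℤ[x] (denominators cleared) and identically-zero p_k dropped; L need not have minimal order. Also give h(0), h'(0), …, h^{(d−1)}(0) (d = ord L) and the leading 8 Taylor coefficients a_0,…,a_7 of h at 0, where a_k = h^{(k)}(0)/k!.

L = (16 + 32·x + 64·x^2)·Dx + (-4 - 16·x)·Dx^2 + (1 + 8·x + 16·x^2)·Dx^3  (order 3).
h: a_k = 0, 0, -4, -16/3, 16/3, -64/15, 512/45, -1024/35, …
ICs: h(0) = 0, h′(0) = 0, h′′(0) = -8.

f: a_k = 0, -2, 0, 4/3, 0, -4/15, 0, 8/315, …
g: a_k = 4, 8, -8, 16, -40, 112, -336, 1056, …
Product ⇒ symmetric product L₀, ord ≤ 2.
Integrate: L := L₀·Dx.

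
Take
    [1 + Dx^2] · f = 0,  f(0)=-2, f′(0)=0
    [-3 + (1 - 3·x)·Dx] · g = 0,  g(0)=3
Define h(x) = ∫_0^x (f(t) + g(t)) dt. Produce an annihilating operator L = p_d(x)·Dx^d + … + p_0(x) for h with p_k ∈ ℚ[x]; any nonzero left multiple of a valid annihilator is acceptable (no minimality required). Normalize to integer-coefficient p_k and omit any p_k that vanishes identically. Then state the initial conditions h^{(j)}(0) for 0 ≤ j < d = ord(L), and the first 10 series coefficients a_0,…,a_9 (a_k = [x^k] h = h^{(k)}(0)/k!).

L = (-165 + 18·x - 27·x^2)·Dx + (19 - 63·x + 27·x^2 - 27·x^3)·Dx^2 + (-165 + 18·x - 27·x^2)·Dx^3 + (19 - 63·x + 27·x^2 - 27·x^3)·Dx^4  (order 4).
h: a_k = 0, 1, 9/2, 28/3, 81/4, 583/12, 243/2, 787321/2520, 6561/8, 396809279/181440, …
ICs: h(0) = 0, h′(0) = 1, h′′(0) = 9, h′′′(0) = 56.

f: a_k = -2, 0, 1, 0, -1/12, 0, 1/360, 0, -1/20160, 0, …
g: a_k = 3, 9, 27, 81, 243, 729, 2187, 6561, 19683, 59049, …
Weyl lclm of L_f,L_g ⇒ L₀ (ord ≤ 3).
∫: right-multiply L₀ by Dx.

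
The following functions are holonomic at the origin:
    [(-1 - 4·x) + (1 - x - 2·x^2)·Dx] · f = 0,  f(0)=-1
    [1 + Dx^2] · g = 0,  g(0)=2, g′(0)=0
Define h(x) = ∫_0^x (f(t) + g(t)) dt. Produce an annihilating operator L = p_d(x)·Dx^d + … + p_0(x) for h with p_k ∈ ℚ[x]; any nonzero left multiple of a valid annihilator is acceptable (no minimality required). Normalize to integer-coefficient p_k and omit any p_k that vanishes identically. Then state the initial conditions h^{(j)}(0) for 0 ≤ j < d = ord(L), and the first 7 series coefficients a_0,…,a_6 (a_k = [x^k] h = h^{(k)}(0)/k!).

f: a_k = -1, -1, -3, -5, -11, -21, -43, …
g: a_k = 2, 0, -1, 0, 1/12, 0, -1/360, …
Weyl lclm of L_f,L_g ⇒ L₀ (ord ≤ 3).
h=∫h₀ ⇒ L = L₀·Dx.
L = (31 + 146·x + 133·x^2 + 184·x^3 + 20·x^4 + 16·x^5)·Dx + (-7 - 3·x + 3·x^2 + 37·x^3 + 42·x^4 + 12·x^5 + 8·x^6)·Dx^2 + (31 + 146·x + 133·x^2 + 184·x^3 + 20·x^4 + 16·x^5)·Dx^3 + (-7 - 3·x + 3·x^2 + 37·x^3 + 42·x^4 + 12·x^5 + 8·x^6)·Dx^4  (order 4).
h: a_k = 0, 1, -1/2, -4/3, -5/4, -131/60, -7/2, …
ICs: h(0) = 0, h′(0) = 1, h′′(0) = -1, h′′′(0) = -8.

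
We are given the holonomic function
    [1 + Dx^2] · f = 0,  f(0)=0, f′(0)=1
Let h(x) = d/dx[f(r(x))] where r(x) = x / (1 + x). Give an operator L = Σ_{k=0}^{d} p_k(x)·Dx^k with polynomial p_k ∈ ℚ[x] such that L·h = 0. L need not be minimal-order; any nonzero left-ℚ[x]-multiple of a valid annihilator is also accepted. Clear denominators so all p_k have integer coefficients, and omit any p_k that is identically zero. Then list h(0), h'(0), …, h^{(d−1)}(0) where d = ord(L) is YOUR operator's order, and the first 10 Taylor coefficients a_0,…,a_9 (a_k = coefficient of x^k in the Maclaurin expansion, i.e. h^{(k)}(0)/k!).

f: a_k = 0, 1, 0, -1/6, 0, 1/120, 0, -1/5040, 0, 1/362880, …
Substitute x→r, Dx→(1/r')Dx; clear ⇒ L₀.
h=h₀': d/dx-closure on L₀ ⇒ L.
L = (7 + 12·x + 6·x^2) + (6 + 18·x + 18·x^2 + 6·x^3)·Dx + (1 + 4·x + 6·x^2 + 4·x^3 + x^4)·Dx^2  (order 2).
h: a_k = 1, -2, 5/2, -2, 1/24, 15/4, -6931/720, 1591/90, -224179/8064, 159935/4032, …
ICs: h(0) = 1, h′(0) = -2.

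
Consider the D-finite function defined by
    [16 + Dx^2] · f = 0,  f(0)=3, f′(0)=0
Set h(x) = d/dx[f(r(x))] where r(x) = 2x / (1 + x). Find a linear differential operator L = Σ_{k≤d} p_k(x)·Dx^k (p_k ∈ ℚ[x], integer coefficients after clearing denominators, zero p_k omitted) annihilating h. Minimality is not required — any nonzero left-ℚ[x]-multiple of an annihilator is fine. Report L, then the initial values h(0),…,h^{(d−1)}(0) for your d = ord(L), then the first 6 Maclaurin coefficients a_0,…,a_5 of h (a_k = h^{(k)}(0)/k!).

f: a_k = 3, 0, -24, 0, 32, 0, …
Change of var in L_f (x↦r) gives L₀.
Derive L from L₀ (diff closure).
L = (70 + 12·x + 6·x^2) + (6 + 18·x + 18·x^2 + 6·x^3)·Dx + (1 + 4·x + 6·x^2 + 4·x^3 + x^4)·Dx^2  (order 2).
h: a_k = 0, -192, 576, 896, -8320, 106432/5, …
ICs: h(0) = 0, h′(0) = -192.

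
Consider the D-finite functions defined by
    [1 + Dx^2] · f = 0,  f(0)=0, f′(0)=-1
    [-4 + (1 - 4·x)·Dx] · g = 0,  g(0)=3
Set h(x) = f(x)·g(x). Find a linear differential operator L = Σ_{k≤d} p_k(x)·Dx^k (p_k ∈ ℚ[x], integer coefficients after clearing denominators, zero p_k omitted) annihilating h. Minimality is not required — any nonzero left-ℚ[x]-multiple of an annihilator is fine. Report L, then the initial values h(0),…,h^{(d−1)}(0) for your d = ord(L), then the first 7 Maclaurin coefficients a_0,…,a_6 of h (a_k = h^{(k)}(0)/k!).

L = (-1 + 4·x) + 8·Dx + (-1 + 4·x)·Dx^2  (order 2).
h: a_k = 0, -3, -12, -95/2, -190, -30401/40, -30401/10, …
ICs: h(0) = 0, h′(0) = -3.

f: a_k = 0, -1, 0, 1/6, 0, -1/120, 0, …
g: a_k = 3, 12, 48, 192, 768, 3072, 12288, …
f·g: L₀ = L_f ⊗_s L_g, ord ≤ 2·1.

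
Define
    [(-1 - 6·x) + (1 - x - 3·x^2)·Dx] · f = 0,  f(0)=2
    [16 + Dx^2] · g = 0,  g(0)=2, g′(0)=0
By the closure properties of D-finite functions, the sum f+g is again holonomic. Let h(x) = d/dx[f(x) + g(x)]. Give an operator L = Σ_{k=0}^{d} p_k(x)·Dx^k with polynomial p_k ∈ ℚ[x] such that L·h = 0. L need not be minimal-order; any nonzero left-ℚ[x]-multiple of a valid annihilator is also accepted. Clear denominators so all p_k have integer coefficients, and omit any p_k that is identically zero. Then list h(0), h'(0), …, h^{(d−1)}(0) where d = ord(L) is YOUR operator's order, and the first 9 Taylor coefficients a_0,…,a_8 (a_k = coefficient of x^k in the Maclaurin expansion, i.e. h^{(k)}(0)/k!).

L = (4672 + 20416·x + 66304·x^2 + 32640·x^3 + 66240·x^4 + 62208·x^5 + 62208·x^6) + (-464 - 2352·x + 3792·x^2 + 6752·x^3 - 2400·x^4 + 5184·x^5 + 24192·x^6 + 20736·x^7)·Dx + (292 + 1276·x + 4144·x^2 + 2040·x^3 + 4140·x^4 + 3888·x^5 + 3888·x^6)·Dx^2 + (-29 - 147·x + 237·x^2 + 422·x^3 - 150·x^4 + 324·x^5 + 1512·x^6 + 1296·x^7)·Dx^3  (order 3).
h: a_k = 2, -16, 42, 712/3, 400, 16436/15, 3038, 2568512/315, 20862, …
ICs: h(0) = 2, h′(0) = -16, h′′(0) = 84.

f: a_k = 2, 2, 8, 14, 38, 80, 194, 434, 1016, …
g: a_k = 2, 0, -16, 0, 64/3, 0, -512/45, 0, 1024/315, …
Weyl lclm of L_f,L_g ⇒ L₀ (ord ≤ 3).
h=h₀': d/dx-closure on L₀ ⇒ L.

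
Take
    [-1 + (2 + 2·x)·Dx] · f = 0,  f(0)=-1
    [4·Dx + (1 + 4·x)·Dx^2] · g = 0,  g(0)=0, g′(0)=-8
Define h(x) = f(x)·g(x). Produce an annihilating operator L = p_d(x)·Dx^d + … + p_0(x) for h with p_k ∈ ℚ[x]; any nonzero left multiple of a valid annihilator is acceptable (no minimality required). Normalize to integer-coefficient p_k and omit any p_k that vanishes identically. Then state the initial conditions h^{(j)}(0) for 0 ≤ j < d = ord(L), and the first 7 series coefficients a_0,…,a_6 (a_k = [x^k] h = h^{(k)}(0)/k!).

L = (-5 + 4·x) + (12 + 12·x)·Dx + (4 + 24·x + 36·x^2 + 16·x^3)·Dx^2  (order 2).
h: a_k = 0, 8, -12, 101/3, -625/6, 81349/240, -547691/480, …
ICs: h(0) = 0, h′(0) = 8.

f: a_k = -1, -1/2, 1/8, -1/16, 5/128, -7/256, 21/1024, …
g: a_k = 0, -8, 16, -128/3, 128, -2048/5, 4096/3, …
h₀=f·g: eliminate ⇒ L₀, order ≤ 1·2.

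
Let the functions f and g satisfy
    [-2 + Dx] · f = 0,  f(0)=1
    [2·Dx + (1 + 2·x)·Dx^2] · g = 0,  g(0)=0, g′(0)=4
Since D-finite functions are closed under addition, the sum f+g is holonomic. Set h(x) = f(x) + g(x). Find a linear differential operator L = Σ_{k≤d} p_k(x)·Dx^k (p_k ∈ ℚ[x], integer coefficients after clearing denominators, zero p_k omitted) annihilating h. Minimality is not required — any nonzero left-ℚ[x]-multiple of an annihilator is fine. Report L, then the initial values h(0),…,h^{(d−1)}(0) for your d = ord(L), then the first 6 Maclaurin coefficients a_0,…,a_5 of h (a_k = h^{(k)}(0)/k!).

f: a_k = 1, 2, 2, 4/3, 2/3, 4/15, …
g: a_k = 0, 4, -4, 16/3, -8, 64/5, …
h₀=f+g: left-lcm gives L₀, ord ≤ 3.
L = (-6 - 4·x)·Dx + (1 - 4·x - 4·x^2)·Dx^2 + (1 + 3·x + 2·x^2)·Dx^3  (order 3).
h: a_k = 1, 6, -2, 20/3, -22/3, 196/15, …
ICs: h(0) = 1, h′(0) = 6, h′′(0) = -4.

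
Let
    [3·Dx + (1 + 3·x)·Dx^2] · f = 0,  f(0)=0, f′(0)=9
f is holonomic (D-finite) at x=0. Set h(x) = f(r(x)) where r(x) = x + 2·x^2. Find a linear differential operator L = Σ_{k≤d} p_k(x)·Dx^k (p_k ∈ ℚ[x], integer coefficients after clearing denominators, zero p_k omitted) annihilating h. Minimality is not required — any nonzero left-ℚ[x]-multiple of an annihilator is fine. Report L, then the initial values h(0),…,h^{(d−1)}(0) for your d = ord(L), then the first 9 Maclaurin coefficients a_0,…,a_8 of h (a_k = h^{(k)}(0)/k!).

L = (-1 + 12·x + 24·x^2)·Dx + (1 + 7·x + 18·x^2 + 24·x^3)·Dx^2  (order 2).
h: a_k = 0, 9, 9/2, -27, 189/4, -81/5, -297/2, 3159/7, -4131/8, …
ICs: h(0) = 0, h′(0) = 9.

f: a_k = 0, 9, -27/2, 27, -243/4, 729/5, -729/2, 6561/7, -19683/8, …
L₀ from L_f via x↦r, Dx↦r'^{-1}Dx.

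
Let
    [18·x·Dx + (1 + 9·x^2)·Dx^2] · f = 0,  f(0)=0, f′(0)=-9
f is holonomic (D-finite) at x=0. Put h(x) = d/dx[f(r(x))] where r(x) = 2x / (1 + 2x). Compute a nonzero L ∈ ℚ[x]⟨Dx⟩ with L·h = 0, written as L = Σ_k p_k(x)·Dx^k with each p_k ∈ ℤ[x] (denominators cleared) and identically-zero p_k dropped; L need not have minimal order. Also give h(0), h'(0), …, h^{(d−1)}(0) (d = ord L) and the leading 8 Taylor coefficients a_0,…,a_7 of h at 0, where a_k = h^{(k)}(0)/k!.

f: a_k = 0, -9, 0, 27, 0, -729/5, 0, 6561/7, …
L₀ from L_f via x↦r, Dx↦r'^{-1}Dx.
h₀' ⇒ L via d/dx closure of L₀.
L = (4 + 80·x) + (1 + 4·x + 40·x^2)·Dx  (order 1).
h: a_k = -18, 72, 432, -4608, 1152, 179712, -764928, -4128768, …
ICs: h(0) = -18.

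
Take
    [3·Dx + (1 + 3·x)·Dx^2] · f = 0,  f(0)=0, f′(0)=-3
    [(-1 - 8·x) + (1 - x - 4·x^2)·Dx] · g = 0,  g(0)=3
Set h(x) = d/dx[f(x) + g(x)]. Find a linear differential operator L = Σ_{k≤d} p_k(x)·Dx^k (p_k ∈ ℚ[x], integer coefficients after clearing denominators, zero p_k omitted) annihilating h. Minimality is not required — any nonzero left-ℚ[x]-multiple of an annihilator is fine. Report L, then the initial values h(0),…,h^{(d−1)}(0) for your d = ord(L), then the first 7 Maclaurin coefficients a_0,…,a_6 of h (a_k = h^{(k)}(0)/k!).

L = (-342 - 2178·x - 6624·x^2 - 6336·x^3 - 6912·x^4) + (-36 - 696·x - 4356·x^2 - 10176·x^3 - 12960·x^4 - 11520·x^5)·Dx + (13 + 101·x + 191·x^2 - 225·x^3 - 1440·x^4 - 2928·x^5 - 2304·x^6)·Dx^2  (order 2).
h: a_k = 0, 39, 54, 429, 732, 3987, 7074, …
ICs: h(0) = 0, h′(0) = 39.

f: a_k = 0, -3, 9/2, -9, 81/4, -243/5, 243/2, …
g: a_k = 3, 3, 15, 27, 87, 195, 543, …
Sum ⇒ L₀ = lclm(L_f,L_g) in ℚ(x)⟨Dx⟩.
h=h₀': d/dx-closure on L₀ ⇒ L.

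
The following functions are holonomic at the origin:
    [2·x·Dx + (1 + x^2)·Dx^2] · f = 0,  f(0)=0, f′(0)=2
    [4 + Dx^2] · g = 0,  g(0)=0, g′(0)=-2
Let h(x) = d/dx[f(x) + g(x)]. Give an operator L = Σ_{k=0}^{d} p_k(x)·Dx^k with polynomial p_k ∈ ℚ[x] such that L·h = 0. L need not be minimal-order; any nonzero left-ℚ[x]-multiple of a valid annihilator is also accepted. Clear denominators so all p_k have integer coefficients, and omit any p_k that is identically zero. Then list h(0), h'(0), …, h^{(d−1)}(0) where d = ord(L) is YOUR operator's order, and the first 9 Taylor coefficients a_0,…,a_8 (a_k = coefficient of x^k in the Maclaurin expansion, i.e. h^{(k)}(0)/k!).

L = (-32·x + 80·x^3 + 16·x^5) + (4 + 32·x^2 + 36·x^4 + 8·x^6)·Dx + (-8·x + 20·x^3 + 4·x^5)·Dx^2 + (1 + 8·x^2 + 9·x^4 + 2·x^6)·Dx^3  (order 3).
h: a_k = 0, 0, 2, 0, 2/3, 0, -82/45, 0, 626/315, …
ICs: h(0) = 0, h′(0) = 0, h′′(0) = 4.

f: a_k = 0, 2, 0, -2/3, 0, 2/5, 0, -2/7, 0, …
g: a_k = 0, -2, 0, 4/3, 0, -4/15, 0, 8/315, 0, …
L₀ := lclm(L_f,L_g); ord L₀ ≤ 2+2.
Derive L from L₀ (diff closure).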